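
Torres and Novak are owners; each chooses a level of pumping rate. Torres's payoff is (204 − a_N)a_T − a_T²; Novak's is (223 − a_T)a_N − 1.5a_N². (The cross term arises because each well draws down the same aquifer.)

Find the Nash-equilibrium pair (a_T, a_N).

Expanding Torres's payoff: 204a_T − a_Na_T − a_T².
∂π/∂a_T = 204 − a_N − 2a_T = 0, so a_T = 102 − 0.5a_N.
Likewise for Novak: a_N = 223/3 − (1/3)a_T.
Plugging a_N into Torres's best response: a_T = 102 − 0.5(223/3 − (1/3)a_T) ⇒ (5/6)a_T = 389/6, so a_T = 77.8.
Then a_N = 223/3 − (1/3)·77.8 = 48.4.

77.8, 48.4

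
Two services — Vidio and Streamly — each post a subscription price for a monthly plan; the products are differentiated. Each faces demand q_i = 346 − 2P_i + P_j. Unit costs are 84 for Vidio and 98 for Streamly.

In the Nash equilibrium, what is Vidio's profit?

Vidio's profit: π = (P_{Vidio} − 84)(346 − 2P_{Vidio} + P_{Streamly}).
∂π/∂P_{Vidio} = 514 − 4P_{Vidio} + P_{Streamly} = 0 ⇒ P_{Vidio} = 128.5 + 0.25P_{Streamly}.
Similarly P_{Streamly} = 135.5 + 0.25P_{Vidio}.
Solving the two reaction functions simultaneously: (1 − (0.25)(0.25))P_{Vidio} = 128.5 + 0.25·135.5, so 0.9375P_{Vidio} = 162.375 and P_{Vidio} = 173.2.
Then P_{Streamly} = 135.5 + 0.25·173.2 = 178.8.
q_{Vidio} = 346 − 2·173.2 + 178.8 = 178.4.
Profit = (173.2 − 84)·178.4 = 15913.28.

15913.28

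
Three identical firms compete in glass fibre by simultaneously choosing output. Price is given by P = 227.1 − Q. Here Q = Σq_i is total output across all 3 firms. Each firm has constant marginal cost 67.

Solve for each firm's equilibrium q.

40.025

A representative firm's profit is π_i = q_i(227.1 − Q) − 67q_i, with Q = q_i + Σ_{j≠i} q_j.
First-order condition: 160.1 − 2q_i − Σ_{j≠i} q_j = 0.
With identical firms, set every q_j = q: then 160.1 − 2q − 2q = 0, i.e. q = 160.1/4 = 40.025.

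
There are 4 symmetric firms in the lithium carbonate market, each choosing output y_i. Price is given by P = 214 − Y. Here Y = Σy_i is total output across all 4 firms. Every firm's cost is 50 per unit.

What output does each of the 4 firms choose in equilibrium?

32.8

A representative firm's profit is π_i = y_i(214 − Y) − 50y_i, with Y = y_i + Σ_{j≠i} y_j.
First-order condition: 164 − 2y_i − Σ_{j≠i} y_j = 0.
In a symmetric equilibrium every firm chooses the same y, so Σ_{j≠i} y_j = 3y. The condition becomes 164 − 5y = 0, giving y = 164/5 = 32.8.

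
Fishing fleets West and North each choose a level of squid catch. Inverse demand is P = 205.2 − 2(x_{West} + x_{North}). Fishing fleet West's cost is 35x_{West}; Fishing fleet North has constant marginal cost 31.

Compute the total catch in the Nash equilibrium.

Fishing fleet West's profit: π = x_{West}(205.2 − 2(x_{West} + x_{North})) − 35x_{West}.
∂π/∂x_{West} = 170.2 − 4x_{West} − 2x_{North} = 0, so x_{West} = 42.55 − 0.5x_{North}.
By the same steps for North: x_{North} = 43.55 − 0.5x_{West}.
Substituting the second reaction function into the first: x_{West} = 42.55 − 0.5(43.55 − 0.5x_{West}), which gives 0.75x_{West} = 20.775 ⇒ x_{West} = 27.7.
Then x_{North} = 43.55 − 0.5·27.7 = 29.7.
Total catch: 27.7 + 29.7 = 57.4.

57.4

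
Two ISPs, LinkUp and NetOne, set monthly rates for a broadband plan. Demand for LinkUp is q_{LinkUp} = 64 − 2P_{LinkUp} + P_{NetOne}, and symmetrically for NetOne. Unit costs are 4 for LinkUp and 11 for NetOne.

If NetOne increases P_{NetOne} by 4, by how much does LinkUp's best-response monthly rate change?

1

LinkUp's profit: π = (P_{LinkUp} − 4)(64 − 2P_{LinkUp} + P_{NetOne}).
∂π/∂P_{LinkUp} = 72 − 4P_{LinkUp} + P_{NetOne} = 0 ⇒ P_{LinkUp} = 18 + 0.25P_{NetOne}.
The reaction-function slope is 0.25, so a 4-unit rise in P_{NetOne} moves P_{LinkUp} by 0.25 × 4 = 1. LinkUp's best response rises — the actions are strategic complements.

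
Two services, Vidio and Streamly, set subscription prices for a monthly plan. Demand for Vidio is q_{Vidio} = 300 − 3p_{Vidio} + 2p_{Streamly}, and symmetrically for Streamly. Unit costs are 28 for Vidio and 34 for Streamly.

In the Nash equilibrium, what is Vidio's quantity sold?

207.375

Vidio's profit: π = (p_{Vidio} − 28)(300 − 3p_{Vidio} + 2p_{Streamly}).
∂π/∂p_{Vidio} = 384 − 6p_{Vidio} + 2p_{Streamly} = 0 ⇒ p_{Vidio} = 64 + (1/3)p_{Streamly}.
Similarly p_{Streamly} = 67 + (1/3)p_{Vidio}.
Solving the two reaction functions simultaneously: (1 − (1/3)(1/3))p_{Vidio} = 64 + (1/3)·67, so (8/9)p_{Vidio} = 259/3 and p_{Vidio} = 97.125.
Then p_{Streamly} = 67 + (1/3)·97.125 = 99.375.
q_{Vidio} = 300 − 3·97.125 + 2·99.375 = 207.375.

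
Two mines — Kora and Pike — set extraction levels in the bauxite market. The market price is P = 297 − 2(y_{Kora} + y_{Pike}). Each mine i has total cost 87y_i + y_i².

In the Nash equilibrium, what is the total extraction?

Mine Kora's profit: π = y_{Kora}(297 − 2(y_{Kora} + y_{Pike})) − 87y_{Kora} − y_{Kora}².
∂π/∂y_{Kora} = 210 − 6y_{Kora} − 2y_{Pike} = 0, so y_{Kora} = 35 − (1/3)y_{Pike}.
The game is symmetric, so in equilibrium y_{Pike} = y_{Kora}: the reaction function gives (4/3)y_{Kora} = 35, hence y_{Kora} = 26.25.
Total extraction: 26.25 + 26.25 = 52.5.

52.5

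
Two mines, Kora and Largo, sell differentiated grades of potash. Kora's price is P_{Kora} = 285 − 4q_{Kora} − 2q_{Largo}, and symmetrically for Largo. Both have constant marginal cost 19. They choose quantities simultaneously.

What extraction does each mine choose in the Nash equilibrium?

Mine Kora's profit: π = q_{Kora}(285 − 4q_{Kora} − 2q_{Largo}) − 19q_{Kora}.
∂π/∂q_{Kora} = 266 − 8q_{Kora} − 2q_{Largo} = 0 ⇒ q_{Kora} = 33.25 − 0.25q_{Largo}.
Setting q_{Kora} = q_{Largo} in the reaction function: q_{Kora} = 33.25 − 0.25q_{Kora}, so q_{Kora} = 33.25 / 1.25 = 26.6.

26.6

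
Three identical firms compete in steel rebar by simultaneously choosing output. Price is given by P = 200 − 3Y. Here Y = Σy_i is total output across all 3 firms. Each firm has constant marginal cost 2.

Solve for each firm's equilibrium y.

16.5

A representative firm's profit is π_i = y_i(200 − 3Y) − 2y_i, with Y = y_i + Σ_{j≠i} y_j.
First-order condition: 198 − 6y_i − 3Σ_{j≠i} y_j = 0.
Imposing symmetry (y_j = y for all j) turns Σ_{j≠i} y_j into 2y, so 198 = 12y and y = 16.5.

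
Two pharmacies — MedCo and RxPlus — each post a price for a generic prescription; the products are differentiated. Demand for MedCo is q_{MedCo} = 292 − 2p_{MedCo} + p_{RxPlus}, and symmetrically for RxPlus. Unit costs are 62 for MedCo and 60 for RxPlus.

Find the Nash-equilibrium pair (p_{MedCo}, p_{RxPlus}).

138.4, 137.6

MedCo's profit: π = (p_{MedCo} − 62)(292 − 2p_{MedCo} + p_{RxPlus}).
∂π/∂p_{MedCo} = 416 − 4p_{MedCo} + p_{RxPlus} = 0 ⇒ p_{MedCo} = 104 + 0.25p_{RxPlus}.
Similarly p_{RxPlus} = 103 + 0.25p_{MedCo}.
Substituting the second reaction function into the first: p_{MedCo} = 104 + 0.25(103 + 0.25p_{MedCo}), which gives 0.9375p_{MedCo} = 129.75 ⇒ p_{MedCo} = 138.4.
Then p_{RxPlus} = 103 + 0.25·138.4 = 137.6.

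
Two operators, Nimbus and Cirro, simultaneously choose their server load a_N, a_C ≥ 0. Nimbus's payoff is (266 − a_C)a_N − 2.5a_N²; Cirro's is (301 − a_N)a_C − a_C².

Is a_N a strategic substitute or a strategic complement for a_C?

Expanding Nimbus's payoff: 266a_N − a_Ca_N − 2.5a_N².
∂π/∂a_N = 266 − a_C − 5a_N = 0, so a_N = 53.2 − 0.2a_C.
The best-response slope da_N/da_C = −0.2 < 0: the reaction function is downward-sloping, so the choices are strategic substitutes.

strategic substitutes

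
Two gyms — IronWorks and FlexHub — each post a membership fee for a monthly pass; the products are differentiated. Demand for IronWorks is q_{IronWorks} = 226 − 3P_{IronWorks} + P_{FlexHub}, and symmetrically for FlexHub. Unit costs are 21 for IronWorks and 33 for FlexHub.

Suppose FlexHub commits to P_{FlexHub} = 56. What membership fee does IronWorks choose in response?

IronWorks's profit: π = (P_{IronWorks} − 21)(226 − 3P_{IronWorks} + P_{FlexHub}).
∂π/∂P_{IronWorks} = 289 − 6P_{IronWorks} + P_{FlexHub} = 0 ⇒ P_{IronWorks} = 289/6 + (1/6)P_{FlexHub}.
At P_{FlexHub} = 56: P_{IronWorks} = 289/6 + (1/6)·56 = 57.5.

57.5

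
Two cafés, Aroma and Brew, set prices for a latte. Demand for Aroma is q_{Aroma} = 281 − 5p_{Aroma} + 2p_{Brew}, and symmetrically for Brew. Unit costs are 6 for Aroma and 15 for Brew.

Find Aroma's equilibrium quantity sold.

169.0625

Aroma's profit: π = (p_{Aroma} − 6)(281 − 5p_{Aroma} + 2p_{Brew}).
∂π/∂p_{Aroma} = 311 − 10p_{Aroma} + 2p_{Brew} = 0 ⇒ p_{Aroma} = 31.1 + 0.2p_{Brew}.
Similarly p_{Brew} = 35.6 + 0.2p_{Aroma}.
Solving the two reaction functions simultaneously: (1 − (0.2)(0.2))p_{Aroma} = 31.1 + 0.2·35.6, so 0.96p_{Aroma} = 38.22 and p_{Aroma} = 39.8125.
Then p_{Brew} = 35.6 + 0.2·39.8125 = 43.5625.
q_{Aroma} = 281 − 5·39.8125 + 2·43.5625 = 169.0625.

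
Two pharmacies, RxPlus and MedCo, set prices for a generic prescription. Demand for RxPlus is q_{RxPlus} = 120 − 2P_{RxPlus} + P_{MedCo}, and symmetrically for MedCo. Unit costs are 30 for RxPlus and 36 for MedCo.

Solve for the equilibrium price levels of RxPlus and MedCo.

RxPlus's profit: π = (P_{RxPlus} − 30)(120 − 2P_{RxPlus} + P_{MedCo}).
∂π/∂P_{RxPlus} = 180 − 4P_{RxPlus} + P_{MedCo} = 0 ⇒ P_{RxPlus} = 45 + 0.25P_{MedCo}.
Similarly P_{MedCo} = 48 + 0.25P_{RxPlus}.
Substituting the second reaction function into the first: P_{RxPlus} = 45 + 0.25(48 + 0.25P_{RxPlus}), which gives 0.9375P_{RxPlus} = 57 ⇒ P_{RxPlus} = 60.8.
Then P_{MedCo} = 48 + 0.25·60.8 = 63.2.

60.8, 63.2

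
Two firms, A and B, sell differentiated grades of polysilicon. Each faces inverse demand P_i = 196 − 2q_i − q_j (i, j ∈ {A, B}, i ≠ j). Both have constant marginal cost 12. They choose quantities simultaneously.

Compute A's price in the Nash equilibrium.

Firm A's profit: π = q_A(196 − 2q_A − q_B) − 12q_A.
∂π/∂q_A = 184 − 4q_A − q_B = 0 ⇒ q_A = 46 − 0.25q_B.
By symmetry q_B = q_A; substituting into the reaction function, 1.25q_A = 46 and q_A = 36.8.
P_A = 196 − 2·36.8 − 36.8 = 85.6.

85.6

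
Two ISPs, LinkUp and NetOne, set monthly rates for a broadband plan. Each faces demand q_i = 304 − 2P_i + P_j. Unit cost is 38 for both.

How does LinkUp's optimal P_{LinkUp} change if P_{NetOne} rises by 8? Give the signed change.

LinkUp's profit: π = (P_{LinkUp} − 38)(304 − 2P_{LinkUp} + P_{NetOne}).
∂π/∂P_{LinkUp} = 380 − 4P_{LinkUp} + P_{NetOne} = 0 ⇒ P_{LinkUp} = 95 + 0.25P_{NetOne}.
The reaction-function slope is 0.25, so an 8-unit rise in P_{NetOne} moves P_{LinkUp} by 0.25 × 8 = 2. LinkUp's best response rises — the actions are strategic complements.

2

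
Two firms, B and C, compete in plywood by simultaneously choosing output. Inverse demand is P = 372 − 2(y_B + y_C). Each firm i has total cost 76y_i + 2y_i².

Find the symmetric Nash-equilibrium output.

29.6

Firm B's profit: π = y_B(372 − 2(y_B + y_C)) − 76y_B − 2y_B².
∂π/∂y_B = 296 − 8y_B − 2y_C = 0, so y_B = 37 − 0.25y_C.
Setting y_B = y_C in the reaction function: y_B = 37 − 0.25y_B, so y_B = 37 / 1.25 = 29.6.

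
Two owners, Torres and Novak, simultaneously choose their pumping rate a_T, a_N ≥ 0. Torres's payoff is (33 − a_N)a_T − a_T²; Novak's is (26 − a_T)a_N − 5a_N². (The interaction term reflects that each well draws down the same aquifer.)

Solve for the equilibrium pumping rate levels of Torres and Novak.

Expanding Torres's payoff: 33a_T − a_Na_T − a_T².
∂π/∂a_T = 33 − a_N − 2a_T = 0, so a_T = 16.5 − 0.5a_N.
Likewise for Novak: a_N = 2.6 − 0.1a_T.
Plugging a_N into Torres's best response: a_T = 16.5 − 0.5(2.6 − 0.1a_T) ⇒ 0.95a_T = 15.2, so a_T = 16.
Then a_N = 2.6 − 0.1·16 = 1.

16, 1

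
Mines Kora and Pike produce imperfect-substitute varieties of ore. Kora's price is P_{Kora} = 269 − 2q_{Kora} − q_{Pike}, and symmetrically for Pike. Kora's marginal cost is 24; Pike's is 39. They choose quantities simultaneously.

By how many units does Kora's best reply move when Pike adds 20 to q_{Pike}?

Mine Kora's profit: π = q_{Kora}(269 − 2q_{Kora} − q_{Pike}) − 24q_{Kora}.
∂π/∂q_{Kora} = 245 − 4q_{Kora} − q_{Pike} = 0 ⇒ q_{Kora} = 61.25 − 0.25q_{Pike}.
The reaction-function slope is −0.25, so a 20-unit rise in q_{Pike} moves q_{Kora} by −0.25 × 20 = −5. Kora's best response falls — the actions are strategic substitutes.

-5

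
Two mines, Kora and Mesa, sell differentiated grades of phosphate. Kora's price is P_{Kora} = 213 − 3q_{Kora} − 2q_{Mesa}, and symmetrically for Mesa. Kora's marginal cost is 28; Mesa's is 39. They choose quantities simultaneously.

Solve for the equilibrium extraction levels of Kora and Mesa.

Mine Kora's profit: π = q_{Kora}(213 − 3q_{Kora} − 2q_{Mesa}) − 28q_{Kora}.
∂π/∂q_{Kora} = 185 − 6q_{Kora} − 2q_{Mesa} = 0 ⇒ q_{Kora} = 185/6 − (1/3)q_{Mesa}.
Similarly q_{Mesa} = 29 − (1/3)q_{Kora}.
Substituting the second reaction function into the first: q_{Kora} = 185/6 − (1/3)(29 − (1/3)q_{Kora}), which gives (8/9)q_{Kora} = 127/6 ⇒ q_{Kora} = 23.8125.
Then q_{Mesa} = 29 − (1/3)·23.8125 = 21.0625.

23.8125, 21.0625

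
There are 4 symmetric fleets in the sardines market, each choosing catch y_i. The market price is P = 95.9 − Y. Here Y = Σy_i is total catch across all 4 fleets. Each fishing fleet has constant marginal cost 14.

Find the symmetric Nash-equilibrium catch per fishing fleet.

16.38

A representative fishing fleet's profit is π_i = y_i(95.9 − Y) − 14y_i, with Y = y_i + Σ_{j≠i} y_j.
First-order condition: 81.9 − 2y_i − Σ_{j≠i} y_j = 0.
In a symmetric equilibrium every fishing fleet chooses the same y, so Σ_{j≠i} y_j = 3y. The condition becomes 81.9 − 5y = 0, giving y = 81.9/5 = 16.38.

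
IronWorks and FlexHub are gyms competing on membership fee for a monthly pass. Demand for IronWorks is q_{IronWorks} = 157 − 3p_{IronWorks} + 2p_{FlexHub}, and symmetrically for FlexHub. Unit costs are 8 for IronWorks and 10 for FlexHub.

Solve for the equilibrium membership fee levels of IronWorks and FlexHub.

IronWorks's profit: π = (p_{IronWorks} − 8)(157 − 3p_{IronWorks} + 2p_{FlexHub}).
∂π/∂p_{IronWorks} = 181 − 6p_{IronWorks} + 2p_{FlexHub} = 0 ⇒ p_{IronWorks} = 181/6 + (1/3)p_{FlexHub}.
Similarly p_{FlexHub} = 187/6 + (1/3)p_{IronWorks}.
Substituting the second reaction function into the first: p_{IronWorks} = 181/6 + (1/3)(187/6 + (1/3)p_{IronWorks}), which gives (8/9)p_{IronWorks} = 365/9 ⇒ p_{IronWorks} = 45.625.
Then p_{FlexHub} = 187/6 + (1/3)·45.625 = 46.375.

45.625, 46.375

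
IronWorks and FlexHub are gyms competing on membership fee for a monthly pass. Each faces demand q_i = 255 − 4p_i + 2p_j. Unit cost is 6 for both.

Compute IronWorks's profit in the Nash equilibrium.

IronWorks's profit: π = (p_{IronWorks} − 6)(255 − 4p_{IronWorks} + 2p_{FlexHub}).
∂π/∂p_{IronWorks} = 279 − 8p_{IronWorks} + 2p_{FlexHub} = 0 ⇒ p_{IronWorks} = 34.875 + 0.25p_{FlexHub}.
The game is symmetric, so in equilibrium p_{FlexHub} = p_{IronWorks}: the reaction function gives 0.75p_{IronWorks} = 34.875, hence p_{IronWorks} = 46.5.
q_{IronWorks} = 255 − 4·46.5 + 2·46.5 = 162.
Profit = (46.5 − 6)·162 = 6561.

6561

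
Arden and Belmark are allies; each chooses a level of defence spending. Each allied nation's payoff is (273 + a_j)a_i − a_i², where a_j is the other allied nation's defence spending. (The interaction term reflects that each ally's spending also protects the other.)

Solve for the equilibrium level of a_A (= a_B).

273

Arden's payoff is (273 + a_B)a_A − a_A².
∂π/∂a_A = 273 + a_B − 2a_A = 0, so a_A = 136.5 + 0.5a_B.
The game is symmetric, so in equilibrium a_B = a_A: the reaction function gives 0.5a_A = 136.5, hence a_A = 273.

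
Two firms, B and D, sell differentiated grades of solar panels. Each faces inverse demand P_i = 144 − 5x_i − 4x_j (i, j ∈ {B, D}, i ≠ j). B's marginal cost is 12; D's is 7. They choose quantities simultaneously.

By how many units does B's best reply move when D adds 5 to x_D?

-2

Firm B's profit: π = x_B(144 − 5x_B − 4x_D) − 12x_B.
∂π/∂x_B = 132 − 10x_B − 4x_D = 0 ⇒ x_B = 13.2 − 0.4x_D.
The reaction-function slope is −0.4, so a 5-unit rise in x_D moves x_B by −0.4 × 5 = −2. B's best response falls — the actions are strategic substitutes.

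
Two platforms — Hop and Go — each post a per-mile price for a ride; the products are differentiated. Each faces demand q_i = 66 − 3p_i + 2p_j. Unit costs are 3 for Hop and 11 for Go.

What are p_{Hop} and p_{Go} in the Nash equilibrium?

Hop's profit: π = (p_{Hop} − 3)(66 − 3p_{Hop} + 2p_{Go}).
∂π/∂p_{Hop} = 75 − 6p_{Hop} + 2p_{Go} = 0 ⇒ p_{Hop} = 12.5 + (1/3)p_{Go}.
Similarly p_{Go} = 16.5 + (1/3)p_{Hop}.
Plugging p_{Go} into Hop's best response: p_{Hop} = 12.5 + (1/3)(16.5 + (1/3)p_{Hop}) ⇒ (8/9)p_{Hop} = 18, so p_{Hop} = 20.25.
Then p_{Go} = 16.5 + (1/3)·20.25 = 23.25.

20.25, 23.25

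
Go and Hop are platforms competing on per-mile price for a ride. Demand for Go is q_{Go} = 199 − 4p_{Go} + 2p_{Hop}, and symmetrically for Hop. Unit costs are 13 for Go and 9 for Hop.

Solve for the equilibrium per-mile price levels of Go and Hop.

Go's profit: π = (p_{Go} − 13)(199 − 4p_{Go} + 2p_{Hop}).
∂π/∂p_{Go} = 251 − 8p_{Go} + 2p_{Hop} = 0 ⇒ p_{Go} = 31.375 + 0.25p_{Hop}.
Similarly p_{Hop} = 29.375 + 0.25p_{Go}.
Solving the two reaction functions simultaneously: (1 − (0.25)(0.25))p_{Go} = 31.375 + 0.25·29.375, so 0.9375p_{Go} = 1239/32 and p_{Go} = 41.3.
Then p_{Hop} = 29.375 + 0.25·41.3 = 39.7.

41.3, 39.7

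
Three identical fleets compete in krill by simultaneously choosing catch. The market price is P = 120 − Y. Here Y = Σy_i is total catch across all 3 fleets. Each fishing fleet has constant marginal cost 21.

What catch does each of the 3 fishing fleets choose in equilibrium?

24.75

A representative fishing fleet's profit is π_i = y_i(120 − Y) − 21y_i, with Y = y_i + Σ_{j≠i} y_j.
First-order condition: 99 − 2y_i − Σ_{j≠i} y_j = 0.
In a symmetric equilibrium every fishing fleet chooses the same y, so Σ_{j≠i} y_j = 2y. The condition becomes 99 − 4y = 0, giving y = 99/4 = 24.75.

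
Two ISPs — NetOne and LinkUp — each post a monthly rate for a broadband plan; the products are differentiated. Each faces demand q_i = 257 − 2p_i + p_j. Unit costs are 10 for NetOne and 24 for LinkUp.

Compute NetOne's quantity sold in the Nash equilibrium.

168.4

NetOne's profit: π = (p_{NetOne} − 10)(257 − 2p_{NetOne} + p_{LinkUp}).
∂π/∂p_{NetOne} = 277 − 4p_{NetOne} + p_{LinkUp} = 0 ⇒ p_{NetOne} = 69.25 + 0.25p_{LinkUp}.
Similarly p_{LinkUp} = 76.25 + 0.25p_{NetOne}.
Solving the two reaction functions simultaneously: (1 − (0.25)(0.25))p_{NetOne} = 69.25 + 0.25·76.25, so 0.9375p_{NetOne} = 88.3125 and p_{NetOne} = 94.2.
Then p_{LinkUp} = 76.25 + 0.25·94.2 = 99.8.
q_{NetOne} = 257 − 2·94.2 + 99.8 = 168.4.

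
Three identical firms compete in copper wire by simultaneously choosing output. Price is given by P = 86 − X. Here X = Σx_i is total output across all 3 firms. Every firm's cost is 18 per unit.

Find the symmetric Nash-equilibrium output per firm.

17

A representative firm's profit is π_i = x_i(86 − X) − 18x_i, with X = x_i + Σ_{j≠i} x_j.
First-order condition: 68 − 2x_i − Σ_{j≠i} x_j = 0.
Imposing symmetry (x_j = x for all j) turns Σ_{j≠i} x_j into 2x, so 68 = 4x and x = 17.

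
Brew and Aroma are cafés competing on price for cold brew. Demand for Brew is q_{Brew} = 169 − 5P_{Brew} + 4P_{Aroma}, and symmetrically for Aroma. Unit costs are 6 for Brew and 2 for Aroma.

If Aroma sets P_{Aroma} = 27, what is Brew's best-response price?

30.7

Brew's profit: π = (P_{Brew} − 6)(169 − 5P_{Brew} + 4P_{Aroma}).
∂π/∂P_{Brew} = 199 − 10P_{Brew} + 4P_{Aroma} = 0 ⇒ P_{Brew} = 19.9 + 0.4P_{Aroma}.
At P_{Aroma} = 27: P_{Brew} = 19.9 + 0.4·27 = 30.7.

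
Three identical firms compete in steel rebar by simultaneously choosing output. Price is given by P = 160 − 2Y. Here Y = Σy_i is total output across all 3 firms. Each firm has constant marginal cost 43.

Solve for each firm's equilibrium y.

A representative firm's profit is π_i = y_i(160 − 2Y) − 43y_i, with Y = y_i + Σ_{j≠i} y_j.
First-order condition: 117 − 4y_i − 2Σ_{j≠i} y_j = 0.
Imposing symmetry (y_j = y for all j) turns Σ_{j≠i} y_j into 2y, so 117 = 8y and y = 14.625.

14.625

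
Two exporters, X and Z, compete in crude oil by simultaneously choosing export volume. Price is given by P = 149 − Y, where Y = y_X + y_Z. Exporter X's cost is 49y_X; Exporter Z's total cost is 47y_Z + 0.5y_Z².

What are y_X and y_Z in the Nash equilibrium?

39.6, 20.8

Exporter X's profit: π = y_X(149 − (y_X + y_Z)) − 49y_X.
∂π/∂y_X = 100 − 2y_X − y_Z = 0, so y_X = 50 − 0.5y_Z.
For Z: ∂π/∂y_Z = 102 − 3y_Z − y_X = 0 ⇒ y_Z = 34 − (1/3)y_X.
Solving the two reaction functions simultaneously: (1 − (−0.5)(−1/3))y_X = 50 − 0.5·34, so (5/6)y_X = 33 and y_X = 39.6.
Then y_Z = 34 − (1/3)·39.6 = 20.8.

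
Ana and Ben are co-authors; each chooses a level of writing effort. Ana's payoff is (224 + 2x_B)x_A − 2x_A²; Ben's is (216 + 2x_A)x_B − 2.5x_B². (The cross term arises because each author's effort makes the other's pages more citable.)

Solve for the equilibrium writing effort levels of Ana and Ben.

Expanding Ana's payoff: 224x_A + 2x_Bx_A − 2x_A².
∂π/∂x_A = 224 + 2x_B − 4x_A = 0, so x_A = 56 + 0.5x_B.
Likewise for Ben: x_B = 43.2 + 0.4x_A.
Substituting the second reaction function into the first: x_A = 56 + 0.5(43.2 + 0.4x_A), which gives 0.8x_A = 77.6 ⇒ x_A = 97.
Then x_B = 43.2 + 0.4·97 = 82.

97, 82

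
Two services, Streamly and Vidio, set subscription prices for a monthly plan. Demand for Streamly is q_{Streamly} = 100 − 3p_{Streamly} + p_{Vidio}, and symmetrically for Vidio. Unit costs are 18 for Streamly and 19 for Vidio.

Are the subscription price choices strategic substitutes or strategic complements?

strategic complements

Streamly's profit: π = (p_{Streamly} − 18)(100 − 3p_{Streamly} + p_{Vidio}).
∂π/∂p_{Streamly} = 154 − 6p_{Streamly} + p_{Vidio} = 0 ⇒ p_{Streamly} = 77/3 + (1/6)p_{Vidio}.
The best-response slope dp_{Streamly}/dp_{Vidio} = 1/6 > 0: the reaction function is upward-sloping, so the choices are strategic complements.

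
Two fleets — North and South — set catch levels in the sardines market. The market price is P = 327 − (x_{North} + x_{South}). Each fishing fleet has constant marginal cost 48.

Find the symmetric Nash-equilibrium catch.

93

Fishing fleet North's profit: π = x_{North}(327 − (x_{North} + x_{South})) − 48x_{North}.
∂π/∂x_{North} = 279 − 2x_{North} − x_{South} = 0, so x_{North} = 139.5 − 0.5x_{South}.
The game is symmetric, so in equilibrium x_{South} = x_{North}: the reaction function gives 1.5x_{North} = 139.5, hence x_{North} = 93.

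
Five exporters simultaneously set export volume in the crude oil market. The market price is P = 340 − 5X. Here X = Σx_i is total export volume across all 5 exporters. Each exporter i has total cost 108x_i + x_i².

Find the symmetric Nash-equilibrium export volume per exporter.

7.25

A representative exporter's profit is π_i = x_i(340 − 5X) − 108x_i − x_i², with X = x_i + Σ_{j≠i} x_j.
First-order condition: 232 − 12x_i − 5Σ_{j≠i} x_j = 0.
In a symmetric equilibrium every exporter chooses the same x, so Σ_{j≠i} x_j = 4x. The condition becomes 232 − 32x = 0, giving x = 232/32 = 7.25.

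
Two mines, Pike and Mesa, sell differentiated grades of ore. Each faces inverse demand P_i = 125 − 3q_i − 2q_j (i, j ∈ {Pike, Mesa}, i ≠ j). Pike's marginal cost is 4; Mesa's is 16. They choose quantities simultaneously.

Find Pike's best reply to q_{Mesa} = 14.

Mine Pike's profit: π = q_{Pike}(125 − 3q_{Pike} − 2q_{Mesa}) − 4q_{Pike}.
∂π/∂q_{Pike} = 121 − 6q_{Pike} − 2q_{Mesa} = 0 ⇒ q_{Pike} = 121/6 − (1/3)q_{Mesa}.
At q_{Mesa} = 14: q_{Pike} = 121/6 − (1/3)·14 = 15.5.

15.5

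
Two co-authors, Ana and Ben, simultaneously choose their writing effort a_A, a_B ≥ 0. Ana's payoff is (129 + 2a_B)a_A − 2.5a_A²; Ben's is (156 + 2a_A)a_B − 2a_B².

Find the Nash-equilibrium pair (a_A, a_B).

Expanding Ana's payoff: 129a_A + 2a_Ba_A − 2.5a_A².
∂π/∂a_A = 129 + 2a_B − 5a_A = 0, so a_A = 25.8 + 0.4a_B.
Likewise for Ben: a_B = 39 + 0.5a_A.
Solving the two reaction functions simultaneously: (1 − (0.4)(0.5))a_A = 25.8 + 0.4·39, so 0.8a_A = 41.4 and a_A = 51.75.
Then a_B = 39 + 0.5·51.75 = 64.875.

51.75, 64.875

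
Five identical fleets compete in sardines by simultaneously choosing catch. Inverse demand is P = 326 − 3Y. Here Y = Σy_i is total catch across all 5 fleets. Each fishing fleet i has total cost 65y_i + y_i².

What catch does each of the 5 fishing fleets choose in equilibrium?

A representative fishing fleet's profit is π_i = y_i(326 − 3Y) − 65y_i − y_i², with Y = y_i + Σ_{j≠i} y_j.
First-order condition: 261 − 8y_i − 3Σ_{j≠i} y_j = 0.
In a symmetric equilibrium every fishing fleet chooses the same y, so Σ_{j≠i} y_j = 4y. The condition becomes 261 − 20y = 0, giving y = 261/20 = 13.05.

13.05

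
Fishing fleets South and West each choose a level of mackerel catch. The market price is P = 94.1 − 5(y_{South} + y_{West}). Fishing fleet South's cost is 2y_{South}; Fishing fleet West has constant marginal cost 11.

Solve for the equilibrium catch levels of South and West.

6.74, 4.94

Fishing fleet South's profit: π = y_{South}(94.1 − 5(y_{South} + y_{West})) − 2y_{South}.
∂π/∂y_{South} = 92.1 − 10y_{South} − 5y_{West} = 0, so y_{South} = 9.21 − 0.5y_{West}.
By the same steps for West: y_{West} = 8.31 − 0.5y_{South}.
Plugging y_{West} into South's best response: y_{South} = 9.21 − 0.5(8.31 − 0.5y_{South}) ⇒ 0.75y_{South} = 5.055, so y_{South} = 6.74.
Then y_{West} = 8.31 − 0.5·6.74 = 4.94.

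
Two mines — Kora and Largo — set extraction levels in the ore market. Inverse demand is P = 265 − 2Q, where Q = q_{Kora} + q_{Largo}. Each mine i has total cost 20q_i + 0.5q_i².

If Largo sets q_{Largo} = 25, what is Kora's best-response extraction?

39

Mine Kora's profit: π = q_{Kora}(265 − 2(q_{Kora} + q_{Largo})) − 20q_{Kora} − 0.5q_{Kora}².
∂π/∂q_{Kora} = 245 − 5q_{Kora} − 2q_{Largo} = 0, so q_{Kora} = 49 − 0.4q_{Largo}.
At q_{Largo} = 25: q_{Kora} = 49 − 0.4·25 = 39.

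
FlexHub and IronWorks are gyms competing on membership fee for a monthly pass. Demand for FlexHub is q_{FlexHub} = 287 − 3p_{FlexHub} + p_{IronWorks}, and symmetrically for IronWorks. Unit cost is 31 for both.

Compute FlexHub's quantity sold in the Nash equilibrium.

135

FlexHub's profit: π = (p_{FlexHub} − 31)(287 − 3p_{FlexHub} + p_{IronWorks}).
∂π/∂p_{FlexHub} = 380 − 6p_{FlexHub} + p_{IronWorks} = 0 ⇒ p_{FlexHub} = 190/3 + (1/6)p_{IronWorks}.
Setting p_{FlexHub} = p_{IronWorks} in the reaction function: p_{FlexHub} = 190/3 + (1/6)p_{FlexHub}, so p_{FlexHub} = (190/3) / (5/6) = 76.
q_{FlexHub} = 287 − 3·76 + 76 = 135.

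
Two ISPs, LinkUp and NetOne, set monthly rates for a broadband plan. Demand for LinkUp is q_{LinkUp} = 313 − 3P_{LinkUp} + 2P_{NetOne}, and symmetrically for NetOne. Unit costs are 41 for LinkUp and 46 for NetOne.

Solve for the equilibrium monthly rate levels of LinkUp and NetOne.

109.9375, 111.8125

LinkUp's profit: π = (P_{LinkUp} − 41)(313 − 3P_{LinkUp} + 2P_{NetOne}).
∂π/∂P_{LinkUp} = 436 − 6P_{LinkUp} + 2P_{NetOne} = 0 ⇒ P_{LinkUp} = 218/3 + (1/3)P_{NetOne}.
Similarly P_{NetOne} = 451/6 + (1/3)P_{LinkUp}.
Plugging P_{NetOne} into LinkUp's best response: P_{LinkUp} = 218/3 + (1/3)(451/6 + (1/3)P_{LinkUp}) ⇒ (8/9)P_{LinkUp} = 1759/18, so P_{LinkUp} = 109.9375.
Then P_{NetOne} = 451/6 + (1/3)·109.9375 = 111.8125.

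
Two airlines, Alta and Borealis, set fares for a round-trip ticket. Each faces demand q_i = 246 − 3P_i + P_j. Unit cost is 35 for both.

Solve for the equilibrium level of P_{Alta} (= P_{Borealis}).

Alta's profit: π = (P_{Alta} − 35)(246 − 3P_{Alta} + P_{Borealis}).
∂π/∂P_{Alta} = 351 − 6P_{Alta} + P_{Borealis} = 0 ⇒ P_{Alta} = 58.5 + (1/6)P_{Borealis}.
By symmetry P_{Borealis} = P_{Alta}; substituting into the reaction function, (5/6)P_{Alta} = 58.5 and P_{Alta} = 70.2.

70.2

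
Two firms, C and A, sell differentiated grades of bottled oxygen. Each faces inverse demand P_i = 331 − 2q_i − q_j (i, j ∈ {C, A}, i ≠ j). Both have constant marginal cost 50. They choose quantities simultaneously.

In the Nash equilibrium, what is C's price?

Firm C's profit: π = q_C(331 − 2q_C − q_A) − 50q_C.
∂π/∂q_C = 281 − 4q_C − q_A = 0 ⇒ q_C = 70.25 − 0.25q_A.
Setting q_C = q_A in the reaction function: q_C = 70.25 − 0.25q_C, so q_C = 70.25 / 1.25 = 56.2.
P_C = 331 − 2·56.2 − 56.2 = 162.4.

162.4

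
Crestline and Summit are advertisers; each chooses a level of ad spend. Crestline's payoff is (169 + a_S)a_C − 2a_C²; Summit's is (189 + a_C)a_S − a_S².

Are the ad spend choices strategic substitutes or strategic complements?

strategic complements

Expanding Crestline's payoff: 169a_C + a_Sa_C − 2a_C².
∂π/∂a_C = 169 + a_S − 4a_C = 0, so a_C = 42.25 + 0.25a_S.
The best-response slope da_C/da_S = 0.25 > 0: the reaction function is upward-sloping, so the choices are strategic complements.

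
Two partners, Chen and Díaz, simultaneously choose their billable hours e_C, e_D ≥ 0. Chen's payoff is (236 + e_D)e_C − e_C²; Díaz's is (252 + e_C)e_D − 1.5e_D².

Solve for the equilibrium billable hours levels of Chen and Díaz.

192, 148

Expanding Chen's payoff: 236e_C + e_De_C − e_C².
∂π/∂e_C = 236 + e_D − 2e_C = 0, so e_C = 118 + 0.5e_D.
Likewise for Díaz: e_D = 84 + (1/3)e_C.
Substituting the second reaction function into the first: e_C = 118 + 0.5(84 + (1/3)e_C), which gives (5/6)e_C = 160 ⇒ e_C = 192.
Then e_D = 84 + (1/3)·192 = 148.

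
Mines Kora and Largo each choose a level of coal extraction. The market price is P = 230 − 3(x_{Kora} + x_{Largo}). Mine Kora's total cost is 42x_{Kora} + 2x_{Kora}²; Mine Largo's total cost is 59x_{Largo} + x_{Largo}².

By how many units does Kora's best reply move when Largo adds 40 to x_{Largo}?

Mine Kora's profit: π = x_{Kora}(230 − 3(x_{Kora} + x_{Largo})) − 42x_{Kora} − 2x_{Kora}².
∂π/∂x_{Kora} = 188 − 10x_{Kora} − 3x_{Largo} = 0, so x_{Kora} = 18.8 − 0.3x_{Largo}.
The reaction-function slope is −0.3, so a 40-unit rise in x_{Largo} moves x_{Kora} by −0.3 × 40 = −12. Kora's best response falls — the actions are strategic substitutes.

-12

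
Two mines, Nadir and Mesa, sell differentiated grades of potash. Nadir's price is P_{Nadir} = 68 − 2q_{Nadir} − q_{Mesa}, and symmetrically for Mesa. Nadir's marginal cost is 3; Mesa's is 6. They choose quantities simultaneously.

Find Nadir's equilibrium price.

Mine Nadir's profit: π = q_{Nadir}(68 − 2q_{Nadir} − q_{Mesa}) − 3q_{Nadir}.
∂π/∂q_{Nadir} = 65 − 4q_{Nadir} − q_{Mesa} = 0 ⇒ q_{Nadir} = 16.25 − 0.25q_{Mesa}.
Similarly q_{Mesa} = 15.5 − 0.25q_{Nadir}.
Substituting the second reaction function into the first: q_{Nadir} = 16.25 − 0.25(15.5 − 0.25q_{Nadir}), which gives 0.9375q_{Nadir} = 12.375 ⇒ q_{Nadir} = 13.2.
Then q_{Mesa} = 15.5 − 0.25·13.2 = 12.2.
P_{Nadir} = 68 − 2·13.2 − 12.2 = 29.4.

29.4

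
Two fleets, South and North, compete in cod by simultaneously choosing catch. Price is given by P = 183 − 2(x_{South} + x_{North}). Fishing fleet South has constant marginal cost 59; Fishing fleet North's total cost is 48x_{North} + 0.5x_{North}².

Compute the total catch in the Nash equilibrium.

40.125

Fishing fleet South's profit: π = x_{South}(183 − 2(x_{South} + x_{North})) − 59x_{South}.
∂π/∂x_{South} = 124 − 4x_{South} − 2x_{North} = 0, so x_{South} = 31 − 0.5x_{North}.
For North: ∂π/∂x_{North} = 135 − 5x_{North} − 2x_{South} = 0 ⇒ x_{North} = 27 − 0.4x_{South}.
Plugging x_{North} into South's best response: x_{South} = 31 − 0.5(27 − 0.4x_{South}) ⇒ 0.8x_{South} = 17.5, so x_{South} = 21.875.
Then x_{North} = 27 − 0.4·21.875 = 18.25.
Total catch: 21.875 + 18.25 = 40.125.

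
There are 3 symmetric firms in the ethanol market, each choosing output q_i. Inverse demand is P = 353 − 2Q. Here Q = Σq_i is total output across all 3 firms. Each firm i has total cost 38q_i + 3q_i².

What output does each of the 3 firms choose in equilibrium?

22.5

A representative firm's profit is π_i = q_i(353 − 2Q) − 38q_i − 3q_i², with Q = q_i + Σ_{j≠i} q_j.
First-order condition: 315 − 10q_i − 2Σ_{j≠i} q_j = 0.
In a symmetric equilibrium every firm chooses the same q, so Σ_{j≠i} q_j = 2q. The condition becomes 315 − 14q = 0, giving q = 315/14 = 22.5.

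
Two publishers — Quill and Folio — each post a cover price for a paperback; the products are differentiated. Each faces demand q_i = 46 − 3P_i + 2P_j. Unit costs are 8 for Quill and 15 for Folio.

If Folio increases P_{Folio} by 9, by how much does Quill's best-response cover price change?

Quill's profit: π = (P_{Quill} − 8)(46 − 3P_{Quill} + 2P_{Folio}).
∂π/∂P_{Quill} = 70 − 6P_{Quill} + 2P_{Folio} = 0 ⇒ P_{Quill} = 35/3 + (1/3)P_{Folio}.
The reaction-function slope is 1/3, so a 9-unit rise in P_{Folio} moves P_{Quill} by 1/3 × 9 = 3. Quill's best response rises — the actions are strategic complements.

3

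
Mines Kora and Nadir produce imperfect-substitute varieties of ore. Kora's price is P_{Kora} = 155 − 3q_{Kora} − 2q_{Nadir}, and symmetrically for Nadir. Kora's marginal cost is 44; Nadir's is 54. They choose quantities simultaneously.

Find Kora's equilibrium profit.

630.75

Mine Kora's profit: π = q_{Kora}(155 − 3q_{Kora} − 2q_{Nadir}) − 44q_{Kora}.
∂π/∂q_{Kora} = 111 − 6q_{Kora} − 2q_{Nadir} = 0 ⇒ q_{Kora} = 18.5 − (1/3)q_{Nadir}.
Similarly q_{Nadir} = 101/6 − (1/3)q_{Kora}.
Plugging q_{Nadir} into Kora's best response: q_{Kora} = 18.5 − (1/3)(101/6 − (1/3)q_{Kora}) ⇒ (8/9)q_{Kora} = 116/9, so q_{Kora} = 14.5.
Then q_{Nadir} = 101/6 − (1/3)·14.5 = 12.
P_{Kora} = 155 − 3·14.5 − 2·12 = 87.5.
Profit = (87.5 − 44)·14.5 = 630.75.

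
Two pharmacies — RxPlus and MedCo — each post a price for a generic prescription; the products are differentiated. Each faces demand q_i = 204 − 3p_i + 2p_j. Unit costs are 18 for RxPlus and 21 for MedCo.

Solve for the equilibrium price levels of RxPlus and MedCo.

RxPlus's profit: π = (p_{RxPlus} − 18)(204 − 3p_{RxPlus} + 2p_{MedCo}).
∂π/∂p_{RxPlus} = 258 − 6p_{RxPlus} + 2p_{MedCo} = 0 ⇒ p_{RxPlus} = 43 + (1/3)p_{MedCo}.
Similarly p_{MedCo} = 44.5 + (1/3)p_{RxPlus}.
Substituting the second reaction function into the first: p_{RxPlus} = 43 + (1/3)(44.5 + (1/3)p_{RxPlus}), which gives (8/9)p_{RxPlus} = 347/6 ⇒ p_{RxPlus} = 65.0625.
Then p_{MedCo} = 44.5 + (1/3)·65.0625 = 66.1875.

65.0625, 66.1875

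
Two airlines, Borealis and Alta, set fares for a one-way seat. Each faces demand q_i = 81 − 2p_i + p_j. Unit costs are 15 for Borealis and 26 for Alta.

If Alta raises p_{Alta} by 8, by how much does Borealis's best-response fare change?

2

Borealis's profit: π = (p_{Borealis} − 15)(81 − 2p_{Borealis} + p_{Alta}).
∂π/∂p_{Borealis} = 111 − 4p_{Borealis} + p_{Alta} = 0 ⇒ p_{Borealis} = 27.75 + 0.25p_{Alta}.
The reaction-function slope is 0.25, so an 8-unit rise in p_{Alta} moves p_{Borealis} by 0.25 × 8 = 2. Borealis's best response rises — the actions are strategic complements.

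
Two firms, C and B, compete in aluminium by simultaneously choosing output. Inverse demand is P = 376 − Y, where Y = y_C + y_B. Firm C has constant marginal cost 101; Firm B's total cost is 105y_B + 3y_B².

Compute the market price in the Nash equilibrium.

229.6

Firm C's profit: π = y_C(376 − (y_C + y_B)) − 101y_C.
∂π/∂y_C = 275 − 2y_C − y_B = 0, so y_C = 137.5 − 0.5y_B.
For B: ∂π/∂y_B = 271 − 8y_B − y_C = 0 ⇒ y_B = 33.875 − 0.125y_C.
Substituting the second reaction function into the first: y_C = 137.5 − 0.5(33.875 − 0.125y_C), which gives 0.9375y_C = 120.5625 ⇒ y_C = 128.6.
Then y_B = 33.875 − 0.125·128.6 = 17.8.
Equilibrium price: P = 376 − 146.4 = 229.6.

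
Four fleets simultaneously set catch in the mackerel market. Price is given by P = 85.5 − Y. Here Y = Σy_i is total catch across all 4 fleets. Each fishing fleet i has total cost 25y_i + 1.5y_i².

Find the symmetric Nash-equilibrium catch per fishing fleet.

7.5625

A representative fishing fleet's profit is π_i = y_i(85.5 − Y) − 25y_i − 1.5y_i², with Y = y_i + Σ_{j≠i} y_j.
First-order condition: 60.5 − 5y_i − Σ_{j≠i} y_j = 0.
With identical fishing fleets, set every y_j = y: then 60.5 − 5y − 3y = 0, i.e. y = 60.5/8 = 7.5625.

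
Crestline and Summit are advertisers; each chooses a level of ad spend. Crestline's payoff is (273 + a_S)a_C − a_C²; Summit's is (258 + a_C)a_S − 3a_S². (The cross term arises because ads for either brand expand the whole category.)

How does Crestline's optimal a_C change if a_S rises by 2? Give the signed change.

1

Expanding Crestline's payoff: 273a_C + a_Sa_C − a_C².
∂π/∂a_C = 273 + a_S − 2a_C = 0, so a_C = 136.5 + 0.5a_S.
The reaction-function slope is 0.5, so a 2-unit rise in a_S moves a_C by 0.5 × 2 = 1. Crestline's best response rises — the actions are strategic complements.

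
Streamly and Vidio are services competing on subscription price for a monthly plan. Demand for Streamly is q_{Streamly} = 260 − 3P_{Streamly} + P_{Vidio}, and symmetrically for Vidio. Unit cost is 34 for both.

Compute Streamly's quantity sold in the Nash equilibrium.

115.2

Streamly's profit: π = (P_{Streamly} − 34)(260 − 3P_{Streamly} + P_{Vidio}).
∂π/∂P_{Streamly} = 362 − 6P_{Streamly} + P_{Vidio} = 0 ⇒ P_{Streamly} = 181/3 + (1/6)P_{Vidio}.
By symmetry P_{Vidio} = P_{Streamly}; substituting into the reaction function, (5/6)P_{Streamly} = 181/3 and P_{Streamly} = 72.4.
q_{Streamly} = 260 − 3·72.4 + 72.4 = 115.2.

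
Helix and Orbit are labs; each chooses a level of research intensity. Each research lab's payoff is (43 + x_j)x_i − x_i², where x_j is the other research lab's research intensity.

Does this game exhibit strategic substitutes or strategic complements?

strategic complements

Helix's payoff is (43 + x_O)x_H − x_H².
∂π/∂x_H = 43 + x_O − 2x_H = 0, so x_H = 21.5 + 0.5x_O.
The best-response slope dx_H/dx_O = 0.5 > 0: the reaction function is upward-sloping, so the choices are strategic complements.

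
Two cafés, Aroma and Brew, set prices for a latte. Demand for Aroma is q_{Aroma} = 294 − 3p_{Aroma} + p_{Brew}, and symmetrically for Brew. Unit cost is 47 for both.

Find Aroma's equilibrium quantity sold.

120

Aroma's profit: π = (p_{Aroma} − 47)(294 − 3p_{Aroma} + p_{Brew}).
∂π/∂p_{Aroma} = 435 − 6p_{Aroma} + p_{Brew} = 0 ⇒ p_{Aroma} = 72.5 + (1/6)p_{Brew}.
The game is symmetric, so in equilibrium p_{Brew} = p_{Aroma}: the reaction function gives (5/6)p_{Aroma} = 72.5, hence p_{Aroma} = 87.
q_{Aroma} = 294 − 3·87 + 87 = 120.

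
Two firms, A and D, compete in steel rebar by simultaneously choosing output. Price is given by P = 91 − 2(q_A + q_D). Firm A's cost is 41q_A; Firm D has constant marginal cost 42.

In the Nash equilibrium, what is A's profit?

Firm A's profit: π = q_A(91 − 2(q_A + q_D)) − 41q_A.
∂π/∂q_A = 50 − 4q_A − 2q_D = 0, so q_A = 12.5 − 0.5q_D.
By the same steps for D: q_D = 12.25 − 0.5q_A.
Solving the two reaction functions simultaneously: (1 − (−0.5)(−0.5))q_A = 12.5 − 0.5·12.25, so 0.75q_A = 6.375 and q_A = 8.5.
Then q_D = 12.25 − 0.5·8.5 = 8.
Price P = 91 − 2·16.5 = 58.
A's profit: (58 − 41)·8.5 = 144.5.

144.5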